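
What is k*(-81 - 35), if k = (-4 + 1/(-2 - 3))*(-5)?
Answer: -2436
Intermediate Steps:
k = 21 (k = (-4 + 1/(-5))*(-5) = (-4 - 1/5)*(-5) = -21/5*(-5) = 21)
k*(-81 - 35) = 21*(-81 - 35) = 21*(-116) = -2436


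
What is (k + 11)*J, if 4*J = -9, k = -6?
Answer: -45/4 ≈ -11.250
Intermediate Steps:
J = -9/4 (J = (¼)*(-9) = -9/4 ≈ -2.2500)
(k + 11)*J = (-6 + 11)*(-9/4) = 5*(-9/4) = -45/4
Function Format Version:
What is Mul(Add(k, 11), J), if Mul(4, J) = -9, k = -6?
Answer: Rational(-45, 4) ≈ -11.250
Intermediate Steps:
J = Rational(-9, 4) (J = Mul(Rational(1, 4), -9) = Rational(-9, 4) ≈ -2.2500)
Mul(Add(k, 11), J) = Mul(Add(-6, 11), Rational(-9, 4)) = Mul(5, Rational(-9, 4)) = Rational(-45, 4)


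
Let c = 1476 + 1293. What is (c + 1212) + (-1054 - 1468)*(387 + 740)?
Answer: -2838313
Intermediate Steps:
c = 2769
(c + 1212) + (-1054 - 1468)*(387 + 740) = (2769 + 1212) + (-1054 - 1468)*(387 + 740) = 3981 - 2522*1127 = 3981 - 2842294 = -2838313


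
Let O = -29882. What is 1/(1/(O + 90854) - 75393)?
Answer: -60972/4596861995 ≈ -1.3264e-5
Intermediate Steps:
1/(1/(O + 90854) - 75393) = 1/(1/(-29882 + 90854) - 75393) = 1/(1/60972 - 75393) = 1/(-4596861995/60972) = -60972/4596861995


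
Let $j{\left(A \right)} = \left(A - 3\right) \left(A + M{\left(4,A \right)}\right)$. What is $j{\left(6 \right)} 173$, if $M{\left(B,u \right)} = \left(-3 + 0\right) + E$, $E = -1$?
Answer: $1038$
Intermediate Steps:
$M{\left(B,u \right)} = -4$ ($M{\left(B,u \right)} = \left(-3 + 0\right) - 1 = -3 - 1 = -4$)
$j{\left(A \right)} = \left(-4 + A\right) \left(-3 + A\right)$ ($j{\left(A \right)} = \left(A - 3\right) \left(A - 4\right) = \left(-3 + A\right) \left(-4 + A\right) = \left(-4 + A\right) \left(-3 + A\right)$)
$j{\left(6 \right)} 173 = \left(12 + 6^{2} - 42\right) 173 = \left(12 + 36 - 42\right) 173 = 6 \cdot 173 = 1038$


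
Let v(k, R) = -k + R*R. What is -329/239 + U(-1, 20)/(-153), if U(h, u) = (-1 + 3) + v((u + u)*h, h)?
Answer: -60614/36567 ≈ -1.6576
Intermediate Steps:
v(k, R) = R**2 - k (v(k, R) = -k + R**2 = R**2 - k)
U(h, u) = 2 + h**2 - 2*h*u (U(h, u) = (-1 + 3) + (h**2 - (u + u)*h) = 2 + (h**2 - 2*u*h) = 2 + (h**2 - 2*h*u) = 2 + h**2 - 2*h*u)
-329/239 + U(-1, 20)/(-153) = -329/239 + (2 + (-1)**2 - 2*(-1)*20)/(-153) = -329*1/239 + (2 + 1 + 40)*(-1/153) = -329/239 + 43*(-1/153) = -329/239 - 43/153 = -60614/36567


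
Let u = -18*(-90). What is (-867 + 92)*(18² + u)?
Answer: -1506600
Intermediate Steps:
u = 1620
(-867 + 92)*(18² + u) = (-867 + 92)*(18² + 1620) = -775*(324 + 1620) = -775*1944 = -1506600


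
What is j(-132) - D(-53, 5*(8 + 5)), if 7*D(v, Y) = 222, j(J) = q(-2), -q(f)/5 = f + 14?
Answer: -642/7 ≈ -91.714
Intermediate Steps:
q(f) = -70 - 5*f (q(f) = -5*(f + 14) = -5*(14 + f) = -70 - 5*f)
j(J) = -60 (j(J) = -70 - 5*(-2) = -70 + 10 = -60)
D(v, Y) = 222/7 (D(v, Y) = (1/7)*222 = 222/7)
j(-132) - D(-53, 5*(8 + 5)) = -60 - 1*222/7 = -60 - 222/7 = -642/7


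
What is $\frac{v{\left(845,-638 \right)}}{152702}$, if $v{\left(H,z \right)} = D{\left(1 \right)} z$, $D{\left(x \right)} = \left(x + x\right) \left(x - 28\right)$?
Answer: $\frac{1566}{6941} \approx 0.22562$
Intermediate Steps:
$D{\left(x \right)} = 2 x \left(-28 + x\right)$
$v{\left(H,z \right)} = - 54 z$ ($v{\left(H,z \right)} = 2 \cdot 1 \left(-28 + 1\right) z = 2 \cdot 1 \left(-27\right) z = - 54 z$)
$\frac{v{\left(845,-638 \right)}}{152702} = \frac{\left(-54\right) \left(-638\right)}{152702} = 34452 \cdot \frac{1}{152702} = \frac{1566}{6941}$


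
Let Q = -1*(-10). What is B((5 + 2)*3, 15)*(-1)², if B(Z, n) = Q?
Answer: 10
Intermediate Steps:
Q = 10
B(Z, n) = 10
B((5 + 2)*3, 15)*(-1)² = 10*(-1)² = 10*1 = 10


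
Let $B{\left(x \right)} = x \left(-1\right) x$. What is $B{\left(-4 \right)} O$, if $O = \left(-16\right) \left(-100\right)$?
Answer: $-25600$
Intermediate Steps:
$B{\left(x \right)} = - x^{2}$ ($B{\left(x \right)} = - x x = - x^{2}$)
$O = 1600$
$B{\left(-4 \right)} O = - \left(-4\right)^{2} \cdot 1600 = \left(-1\right) 16 \cdot 1600 = \left(-16\right) 1600 = -25600$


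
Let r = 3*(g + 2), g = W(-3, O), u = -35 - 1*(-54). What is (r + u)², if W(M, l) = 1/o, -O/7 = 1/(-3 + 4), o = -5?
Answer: 14884/25 ≈ 595.36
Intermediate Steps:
u = 19 (u = -35 + 54 = 19)
O = -7 (O = -7/(-3 + 4) = -7/1 = -7*1 = -7)
W(M, l) = -⅕ (W(M, l) = 1/(-5) = -⅕)
g = -⅕ ≈ -0.20000
r = 27/5 (r = 3*(-⅕ + 2) = 3*(9/5) = 27/5 ≈ 5.4000)
(r + u)² = (27/5 + 19)² = (122/5)² = 14884/25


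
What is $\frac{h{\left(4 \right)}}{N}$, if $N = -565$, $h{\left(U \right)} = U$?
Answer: $- \frac{4}{565} \approx -0.0070796$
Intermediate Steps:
$\frac{h{\left(4 \right)}}{N} = \frac{4}{-565} = 4 \left(- \frac{1}{565}\right) = - \frac{4}{565}$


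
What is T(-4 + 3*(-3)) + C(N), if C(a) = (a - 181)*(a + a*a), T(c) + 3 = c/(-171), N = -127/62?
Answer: -16139469145/40754088 ≈ -396.02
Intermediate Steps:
N = -127/62 (N = -127*1/62 = -127/62 ≈ -2.0484)
T(c) = -3 - c/171 (T(c) = -3 + c/(-171) = -3 + c*(-1/171) = -3 - c/171)
C(a) = (-181 + a)*(a + a²)
T(-4 + 3*(-3)) + C(N) = (-3 - (-4 + 3*(-3))/171) - 127*(-181 + (-127/62)² - 180*(-127/62))/62 = (-3 - (-4 - 9)/171) - 127*(-181 + 16129/3844 + 11430/31)/62 = (-3 - 1/171*(-13)) - 127/62*737685/3844 = (-3 + 13/171) - 93685995/238328 = -500/171 - 93685995/238328 = -16139469145/40754088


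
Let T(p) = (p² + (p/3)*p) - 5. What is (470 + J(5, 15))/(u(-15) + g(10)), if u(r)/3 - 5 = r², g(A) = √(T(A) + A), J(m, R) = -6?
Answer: 192096/285577 - 464*√1245/1427885 ≈ 0.66119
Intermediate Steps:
T(p) = -5 + 4*p²/3 (T(p) = (p² + (p*(⅓))*p) - 5 = (p² + (p/3)*p) - 5 = (p² + p²/3) - 5 = 4*p²/3 - 5 = -5 + 4*p²/3)
g(A) = √(-5 + A + 4*A²/3) (g(A) = √((-5 + 4*A²/3) + A) = √(-5 + A + 4*A²/3))
u(r) = 15 + 3*r²
(470 + J(5, 15))/(u(-15) + g(10)) = (470 - 6)/((15 + 3*(-15)²) + √(-45 + 9*10 + 12*10²)/3) = 464/((15 + 3*225) + √(-45 + 90 + 12*100)/3) = 464/((15 + 675) + √(-45 + 90 + 1200)/3) = 464/(690 + √1245/3)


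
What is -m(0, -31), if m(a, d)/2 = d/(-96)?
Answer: -31/48 ≈ -0.64583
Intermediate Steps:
m(a, d) = -d/48 (m(a, d) = 2*(d/(-96)) = 2*(d*(-1/96)) = 2*(-d/96) = -d/48)
-m(0, -31) = -(-1)*(-31)/48 = -1*31/48 = -31/48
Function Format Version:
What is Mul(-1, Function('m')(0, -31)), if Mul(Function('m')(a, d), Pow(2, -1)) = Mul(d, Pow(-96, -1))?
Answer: Rational(-31, 48) ≈ -0.64583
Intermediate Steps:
Function('m')(a, d) = Mul(Rational(-1, 48), d) (Function('m')(a, d) = Mul(2, Mul(d, Pow(-96, -1))) = Mul(2, Mul(d, Rational(-1, 96))) = Mul(2, Mul(Rational(-1, 96), d)) = Mul(Rational(-1, 48), d))
Mul(-1, Function('m')(0, -31)) = Mul(-1, Mul(Rational(-1, 48), -31)) = Mul(-1, Rational(31, 48)) = Rational(-31, 48)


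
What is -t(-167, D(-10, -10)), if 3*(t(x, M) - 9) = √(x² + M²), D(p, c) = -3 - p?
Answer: -9 - √27938/3 ≈ -64.716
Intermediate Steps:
t(x, M) = 9 + √(M² + x²)/3 (t(x, M) = 9 + √(x² + M²)/3 = 9 + √(M² + x²)/3)
-t(-167, D(-10, -10)) = -(9 + √((-3 - 1*(-10))² + (-167)²)/3) = -(9 + √((-3 + 10)² + 27889)/3) = -(9 + √(7² + 27889)/3) = -(9 + √(49 + 27889)/3) = -(9 + √27938/3) = -9 - √27938/3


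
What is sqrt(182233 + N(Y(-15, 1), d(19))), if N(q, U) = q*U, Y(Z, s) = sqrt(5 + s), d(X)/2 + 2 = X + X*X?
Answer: sqrt(182233 + 756*sqrt(6)) ≈ 429.05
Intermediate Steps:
d(X) = -4 + 2*X + 2*X**2 (d(X) = -4 + 2*(X + X*X) = -4 + 2*(X + X**2) = -4 + (2*X + 2*X**2) = -4 + 2*X + 2*X**2)
N(q, U) = U*q
sqrt(182233 + N(Y(-15, 1), d(19))) = sqrt(182233 + (-4 + 2*19 + 2*19**2)*sqrt(5 + 1)) = sqrt(182233 + (-4 + 38 + 2*361)*sqrt(6)) = sqrt(182233 + (-4 + 38 + 722)*sqrt(6)) = sqrt(182233 + 756*sqrt(6))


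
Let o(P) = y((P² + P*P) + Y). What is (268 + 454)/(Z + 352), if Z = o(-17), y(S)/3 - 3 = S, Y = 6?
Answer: 722/2113 ≈ 0.34169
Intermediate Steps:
y(S) = 9 + 3*S
o(P) = 27 + 6*P² (o(P) = 9 + 3*((P² + P*P) + 6) = 9 + 3*((P² + P²) + 6) = 9 + 3*(2*P² + 6) = 9 + 3*(6 + 2*P²) = 9 + (18 + 6*P²) = 27 + 6*P²)
Z = 1761 (Z = 27 + 6*(-17)² = 27 + 6*289 = 27 + 1734 = 1761)
(268 + 454)/(Z + 352) = (268 + 454)/(1761 + 352) = 722/2113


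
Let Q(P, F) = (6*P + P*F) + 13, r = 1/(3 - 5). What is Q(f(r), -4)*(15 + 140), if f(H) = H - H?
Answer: 2015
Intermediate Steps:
r = -½ (r = 1/(-2) = -½ ≈ -0.50000)
f(H) = 0
Q(P, F) = 13 + 6*P + F*P (Q(P, F) = (6*P + F*P) + 13 = 13 + 6*P + F*P)
Q(f(r), -4)*(15 + 140) = (13 + 6*0 - 4*0)*(15 + 140) = (13 + 0 + 0)*155 = 13*155 = 2015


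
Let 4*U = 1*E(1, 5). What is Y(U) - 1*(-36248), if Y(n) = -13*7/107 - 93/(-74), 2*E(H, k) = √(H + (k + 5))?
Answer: 287014881/7918 ≈ 36248.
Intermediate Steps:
E(H, k) = √(5 + H + k)/2 (E(H, k) = √(H + (k + 5))/2 = √(H + (5 + k))/2 = √(5 + H + k)/2)
U = √11/8 (U = (1*(√(5 + 1 + 5)/2))/4 = (1*(√11/2))/4 = (√11/2)/4 = √11/8 ≈ 0.41458)
Y(n) = 3217/7918 (Y(n) = -91*1/107 - 93*(-1/74) = -91/107 + 93/74 = 3217/7918)
Y(U) - 1*(-36248) = 3217/7918 - 1*(-36248) = 3217/7918 + 36248 = 287014881/7918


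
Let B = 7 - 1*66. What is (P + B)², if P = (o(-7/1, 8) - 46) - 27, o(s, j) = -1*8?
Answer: 19600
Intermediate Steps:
B = -59 (B = 7 - 66 = -59)
o(s, j) = -8
P = -81 (P = (-8 - 46) - 27 = -54 - 27 = -81)
(P + B)² = (-81 - 59)² = (-140)² = 19600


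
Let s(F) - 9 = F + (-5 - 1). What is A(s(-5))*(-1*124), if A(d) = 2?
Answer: -248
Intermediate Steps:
s(F) = 3 + F (s(F) = 9 + (F + (-5 - 1)) = 9 + (F - 6) = 9 + (-6 + F) = 3 + F)
A(s(-5))*(-1*124) = 2*(-1*124) = 2*(-124) = -248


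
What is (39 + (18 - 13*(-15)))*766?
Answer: 193032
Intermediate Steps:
(39 + (18 - 13*(-15)))*766 = (39 + (18 + 195))*766 = (39 + 213)*766 = 252*766 = 193032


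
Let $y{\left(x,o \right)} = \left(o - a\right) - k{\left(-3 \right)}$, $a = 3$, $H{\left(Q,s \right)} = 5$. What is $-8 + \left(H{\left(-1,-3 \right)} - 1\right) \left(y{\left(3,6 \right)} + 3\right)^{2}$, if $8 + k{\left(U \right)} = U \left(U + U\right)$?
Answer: $56$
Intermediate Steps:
$k{\left(U \right)} = -8 + 2 U^{2}$ ($k{\left(U \right)} = -8 + U \left(U + U\right) = -8 + U 2 U = -8 + 2 U^{2}$)
$y{\left(x,o \right)} = -13 + o$ ($y{\left(x,o \right)} = \left(o - 3\right) - \left(-8 + 2 \left(-3\right)^{2}\right) = \left(o - 3\right) - \left(-8 + 2 \cdot 9\right) = \left(-3 + o\right) - \left(-8 + 18\right) = \left(-3 + o\right) - 10 = -13 + o$)
$-8 + \left(H{\left(-1,-3 \right)} - 1\right) \left(y{\left(3,6 \right)} + 3\right)^{2} = -8 + \left(5 - 1\right) \left(\left(-13 + 6\right) + 3\right)^{2} = -8 + 4 \left(-7 + 3\right)^{2} = -8 + 4 \left(-4\right)^{2} = -8 + 4 \cdot 16 = -8 + 64 = 56$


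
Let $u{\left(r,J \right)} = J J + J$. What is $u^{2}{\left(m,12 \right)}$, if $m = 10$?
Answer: $24336$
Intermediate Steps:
$u{\left(r,J \right)} = J + J^{2}$ ($u{\left(r,J \right)} = J^{2} + J = J + J^{2}$)
$u^{2}{\left(m,12 \right)} = \left(12 \left(1 + 12\right)\right)^{2} = \left(12 \cdot 13\right)^{2} = 156^{2} = 24336$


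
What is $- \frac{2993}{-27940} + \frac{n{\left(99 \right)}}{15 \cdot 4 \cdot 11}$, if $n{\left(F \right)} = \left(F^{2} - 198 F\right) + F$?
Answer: $- \frac{81545}{5588} \approx -14.593$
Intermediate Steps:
$n{\left(F \right)} = F^{2} - 197 F$
$- \frac{2993}{-27940} + \frac{n{\left(99 \right)}}{15 \cdot 4 \cdot 11} = - \frac{2993}{-27940} + \frac{99 \left(-197 + 99\right)}{15 \cdot 4 \cdot 11} = \left(-2993\right) \left(- \frac{1}{27940}\right) + \frac{99 \left(-98\right)}{60 \cdot 11} = \frac{2993}{27940} - \frac{9702}{660} = \frac{2993}{27940} - \frac{147}{10} = - \frac{81545}{5588}$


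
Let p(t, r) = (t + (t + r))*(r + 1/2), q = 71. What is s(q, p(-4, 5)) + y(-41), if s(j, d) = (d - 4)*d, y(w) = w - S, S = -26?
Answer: 1293/4 ≈ 323.25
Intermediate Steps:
p(t, r) = (1/2 + r)*(r + 2*t) (p(t, r) = (t + (r + t))*(r + 1/2) = (r + 2*t)*(1/2 + r) = (1/2 + r)*(r + 2*t))
y(w) = 26 + w (y(w) = w - 1*(-26) = w + 26 = 26 + w)
s(j, d) = d*(-4 + d) (s(j, d) = (-4 + d)*d = d*(-4 + d))
s(q, p(-4, 5)) + y(-41) = (-4 + 5**2 + (1/2)*5 + 2*5*(-4))*(-4 + (-4 + 5**2 + (1/2)*5 + 2*5*(-4))) + (26 - 41) = (-4 + 25 + 5/2 - 40)*(-4 + (-4 + 25 + 5/2 - 40)) - 15 = -33*(-4 - 33/2)/2 - 15 = -33/2*(-41/2) - 15 = 1353/4 - 15 = 1293/4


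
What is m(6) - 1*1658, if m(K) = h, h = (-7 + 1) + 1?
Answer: -1663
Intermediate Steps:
h = -5 (h = -6 + 1 = -5)
m(K) = -5
m(6) - 1*1658 = -5 - 1*1658 = -5 - 1658 = -1663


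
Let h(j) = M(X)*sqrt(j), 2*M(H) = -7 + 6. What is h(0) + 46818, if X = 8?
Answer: 46818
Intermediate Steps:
M(H) = -1/2 (M(H) = (-7 + 6)/2 = (1/2)*(-1) = -1/2)
h(j) = -sqrt(j)/2
h(0) + 46818 = -sqrt(0)/2 + 46818 = -1/2*0 + 46818 = 0 + 46818 = 46818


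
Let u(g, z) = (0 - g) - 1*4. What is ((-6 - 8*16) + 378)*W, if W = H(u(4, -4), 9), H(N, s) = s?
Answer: 2196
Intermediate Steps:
u(g, z) = -4 - g (u(g, z) = -g - 4 = -4 - g)
W = 9
((-6 - 8*16) + 378)*W = ((-6 - 8*16) + 378)*9 = ((-6 - 128) + 378)*9 = (-134 + 378)*9 = 244*9 = 2196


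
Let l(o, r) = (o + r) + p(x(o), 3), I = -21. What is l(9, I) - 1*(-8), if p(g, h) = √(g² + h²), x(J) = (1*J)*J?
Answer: -4 + 3*√730 ≈ 77.056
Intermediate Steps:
x(J) = J² (x(J) = J*J = J²)
l(o, r) = o + r + √(9 + o⁴) (l(o, r) = (o + r) + √((o²)² + 3²) = (o + r) + √(o⁴ + 9) = (o + r) + √(9 + o⁴) = o + r + √(9 + o⁴))
l(9, I) - 1*(-8) = (9 - 21 + √(9 + 9⁴)) - 1*(-8) = (9 - 21 + √(9 + 6561)) + 8 = (9 - 21 + √6570) + 8 = (9 - 21 + 3*√730) + 8 = (-12 + 3*√730) + 8 = -4 + 3*√730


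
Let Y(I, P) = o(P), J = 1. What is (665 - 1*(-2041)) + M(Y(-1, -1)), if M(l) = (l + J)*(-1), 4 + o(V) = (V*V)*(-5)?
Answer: 2714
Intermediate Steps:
o(V) = -4 - 5*V² (o(V) = -4 + (V*V)*(-5) = -4 + V²*(-5) = -4 - 5*V²)
Y(I, P) = -4 - 5*P²
M(l) = -1 - l (M(l) = (l + 1)*(-1) = (1 + l)*(-1) = -1 - l)
(665 - 1*(-2041)) + M(Y(-1, -1)) = (665 - 1*(-2041)) + (-1 - (-4 - 5*(-1)²)) = (665 + 2041) + (-1 - (-4 - 5*1)) = 2706 + (-1 - (-4 - 5)) = 2706 + (-1 - 1*(-9)) = 2706 + (-1 + 9) = 2706 + 8 = 2714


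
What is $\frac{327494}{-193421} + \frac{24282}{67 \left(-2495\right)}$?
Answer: $- \frac{59442183232}{32333221465} \approx -1.8384$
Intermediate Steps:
$\frac{327494}{-193421} + \frac{24282}{67 \left(-2495\right)} = 327494 \left(- \frac{1}{193421}\right) + \frac{24282}{-167165} = - \frac{327494}{193421} + 24282 \left(- \frac{1}{167165}\right) = - \frac{327494}{193421} - \frac{24282}{167165} = - \frac{59442183232}{32333221465}$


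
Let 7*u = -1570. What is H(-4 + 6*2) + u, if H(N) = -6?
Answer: -1612/7 ≈ -230.29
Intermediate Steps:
u = -1570/7 (u = (1/7)*(-1570) = -1570/7 ≈ -224.29)
H(-4 + 6*2) + u = -6 - 1570/7 = -1612/7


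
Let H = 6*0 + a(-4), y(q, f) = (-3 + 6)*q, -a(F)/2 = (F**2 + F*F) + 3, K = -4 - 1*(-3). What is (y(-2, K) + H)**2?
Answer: 5776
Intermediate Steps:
K = -1 (K = -4 + 3 = -1)
a(F) = -6 - 4*F**2 (a(F) = -2*((F**2 + F*F) + 3) = -2*((F**2 + F**2) + 3) = -2*(2*F**2 + 3) = -2*(3 + 2*F**2) = -6 - 4*F**2)
y(q, f) = 3*q
H = -70 (H = 6*0 + (-6 - 4*(-4)**2) = 0 + (-6 - 4*16) = 0 + (-6 - 64) = 0 - 70 = -70)
(y(-2, K) + H)**2 = (3*(-2) - 70)**2 = (-6 - 70)**2 = (-76)**2 = 5776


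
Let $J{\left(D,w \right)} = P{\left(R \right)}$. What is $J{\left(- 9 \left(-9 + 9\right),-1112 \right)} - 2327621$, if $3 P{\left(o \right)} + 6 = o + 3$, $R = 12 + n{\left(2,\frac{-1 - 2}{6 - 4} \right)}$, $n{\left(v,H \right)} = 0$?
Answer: $-2327618$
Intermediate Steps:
$R = 12$ ($R = 12 + 0 = 12$)
$P{\left(o \right)} = -1 + \frac{o}{3}$ ($P{\left(o \right)} = -2 + \frac{o + 3}{3} = -2 + \frac{3 + o}{3} = -2 + \left(1 + \frac{o}{3}\right) = -1 + \frac{o}{3}$)
$J{\left(D,w \right)} = 3$ ($J{\left(D,w \right)} = -1 + \frac{1}{3} \cdot 12 = -1 + 4 = 3$)
$J{\left(- 9 \left(-9 + 9\right),-1112 \right)} - 2327621 = 3 - 2327621 = -2327618$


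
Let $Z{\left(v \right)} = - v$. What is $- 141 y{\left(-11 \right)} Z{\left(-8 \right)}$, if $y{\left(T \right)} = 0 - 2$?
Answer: $2256$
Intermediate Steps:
$y{\left(T \right)} = -2$
$- 141 y{\left(-11 \right)} Z{\left(-8 \right)} = \left(-141\right) \left(-2\right) \left(\left(-1\right) \left(-8\right)\right) = 282 \cdot 8 = 2256$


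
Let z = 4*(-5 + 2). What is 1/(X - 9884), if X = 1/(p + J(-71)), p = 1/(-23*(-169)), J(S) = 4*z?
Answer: -186575/1844111187 ≈ -0.00010117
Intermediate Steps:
z = -12 (z = 4*(-3) = -12)
J(S) = -48 (J(S) = 4*(-12) = -48)
p = 1/3887 ≈ 0.00025727
X = -3887/186575 (X = 1/(1/3887 - 48) = 1/(-186575/3887) = -3887/186575 ≈ -0.020833)
1/(X - 9884) = 1/(-3887/186575 - 9884) = 1/(-1844111187/186575) = -186575/1844111187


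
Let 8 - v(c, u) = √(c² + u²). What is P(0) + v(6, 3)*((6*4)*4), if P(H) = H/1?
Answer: 768 - 288*√5 ≈ 124.01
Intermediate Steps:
P(H) = H (P(H) = H*1 = H)
v(c, u) = 8 - √(c² + u²)
P(0) + v(6, 3)*((6*4)*4) = 0 + (8 - √(6² + 3²))*((6*4)*4) = 0 + (8 - √(36 + 9))*(24*4) = 0 + (8 - √45)*96 = 0 + (8 - 3*√5)*96 = 0 + (768 - 288*√5) = 768 - 288*√5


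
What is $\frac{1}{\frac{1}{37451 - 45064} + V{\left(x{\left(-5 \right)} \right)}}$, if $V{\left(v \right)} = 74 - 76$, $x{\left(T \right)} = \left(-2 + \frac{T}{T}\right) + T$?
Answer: $- \frac{7613}{15227} \approx -0.49997$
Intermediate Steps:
$x{\left(T \right)} = -1 + T$ ($x{\left(T \right)} = \left(-2 + 1\right) + T = -1 + T$)
$V{\left(v \right)} = -2$ ($V{\left(v \right)} = 74 - 76 = -2$)
$\frac{1}{\frac{1}{37451 - 45064} + V{\left(x{\left(-5 \right)} \right)}} = \frac{1}{\frac{1}{37451 - 45064} - 2} = \frac{1}{\frac{1}{-7613} - 2} = \frac{1}{- \frac{1}{7613} - 2} = \frac{1}{- \frac{15227}{7613}} = - \frac{7613}{15227}$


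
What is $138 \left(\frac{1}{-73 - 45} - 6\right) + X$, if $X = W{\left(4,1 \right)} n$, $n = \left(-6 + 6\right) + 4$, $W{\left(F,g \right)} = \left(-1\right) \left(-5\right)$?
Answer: $- \frac{47741}{59} \approx -809.17$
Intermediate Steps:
$W{\left(F,g \right)} = 5$
$n = 4$ ($n = 0 + 4 = 4$)
$X = 20$ ($X = 5 \cdot 4 = 20$)
$138 \left(\frac{1}{-73 - 45} - 6\right) + X = 138 \left(\frac{1}{-73 - 45} - 6\right) + 20 = 138 \left(\frac{1}{-118} - 6\right) + 20 = 138 \left(- \frac{1}{118} - 6\right) + 20 = 138 \left(- \frac{709}{118}\right) + 20 = - \frac{48921}{59} + 20 = - \frac{47741}{59}$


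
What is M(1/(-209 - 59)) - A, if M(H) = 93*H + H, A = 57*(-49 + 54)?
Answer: -38237/134 ≈ -285.35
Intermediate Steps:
A = 285 (A = 57*5 = 285)
M(H) = 94*H
M(1/(-209 - 59)) - A = 94/(-209 - 59) - 1*285 = 94/(-268) - 285 = 94*(-1/268) - 285 = -47/134 - 285 = -38237/134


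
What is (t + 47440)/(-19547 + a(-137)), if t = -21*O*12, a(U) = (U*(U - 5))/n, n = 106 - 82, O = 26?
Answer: -490656/224837 ≈ -2.1823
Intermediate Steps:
n = 24
a(U) = U*(-5 + U)/24 (a(U) = (U*(U - 5))/24 = (U*(-5 + U))*(1/24) = U*(-5 + U)/24)
t = -6552 (t = -21*26*12 = -546*12 = -6552)
(t + 47440)/(-19547 + a(-137)) = (-6552 + 47440)/(-19547 + (1/24)*(-137)*(-5 - 137)) = 40888/(-19547 + (1/24)*(-137)*(-142)) = 40888/(-19547 + 9727/12) = 40888/(-224837/12) = 40888*(-12/224837) = -490656/224837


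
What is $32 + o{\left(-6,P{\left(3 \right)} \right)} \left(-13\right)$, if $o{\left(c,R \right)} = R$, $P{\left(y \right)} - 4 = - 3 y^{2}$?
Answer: $331$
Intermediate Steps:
$P{\left(y \right)} = 4 - 3 y^{2}$
$32 + o{\left(-6,P{\left(3 \right)} \right)} \left(-13\right) = 32 + \left(4 - 3 \cdot 3^{2}\right) \left(-13\right) = 32 + \left(4 - 27\right) \left(-13\right) = 32 - -299 = 32 + 299 = 331$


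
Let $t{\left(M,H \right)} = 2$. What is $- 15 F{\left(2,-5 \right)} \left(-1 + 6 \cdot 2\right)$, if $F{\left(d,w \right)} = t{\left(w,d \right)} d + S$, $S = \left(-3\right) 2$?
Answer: $330$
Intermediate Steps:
$S = -6$
$F{\left(d,w \right)} = -6 + 2 d$ ($F{\left(d,w \right)} = 2 d - 6 = -6 + 2 d$)
$- 15 F{\left(2,-5 \right)} \left(-1 + 6 \cdot 2\right) = - 15 \left(-6 + 2 \cdot 2\right) \left(-1 + 6 \cdot 2\right) = - 15 \left(-6 + 4\right) \left(-1 + 12\right) = \left(-15\right) \left(-2\right) 11 = 30 \cdot 11 = 330$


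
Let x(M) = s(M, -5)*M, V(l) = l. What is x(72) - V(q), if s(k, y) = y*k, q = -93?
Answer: -25827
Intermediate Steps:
s(k, y) = k*y
x(M) = -5*M**2 (x(M) = (M*(-5))*M = (-5*M)*M = -5*M**2)
x(72) - V(q) = -5*72**2 - 1*(-93) = -5*5184 + 93 = -25920 + 93 = -25827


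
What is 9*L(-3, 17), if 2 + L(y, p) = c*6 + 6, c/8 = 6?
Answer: 2628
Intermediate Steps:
c = 48 (c = 8*6 = 48)
L(y, p) = 292 (L(y, p) = -2 + (48*6 + 6) = -2 + (288 + 6) = -2 + 294 = 292)
9*L(-3, 17) = 9*292 = 2628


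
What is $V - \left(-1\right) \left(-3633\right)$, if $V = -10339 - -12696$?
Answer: $-1276$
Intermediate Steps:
$V = 2357$ ($V = -10339 + 12696 = 2357$)
$V - \left(-1\right) \left(-3633\right) = 2357 - \left(-1\right) \left(-3633\right) = 2357 - 3633 = -1276$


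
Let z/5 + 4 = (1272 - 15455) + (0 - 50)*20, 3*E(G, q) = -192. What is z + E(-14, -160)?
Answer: -75999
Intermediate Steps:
E(G, q) = -64 (E(G, q) = (1/3)*(-192) = -64)
z = -75935 (z = -20 + 5*((1272 - 15455) + (0 - 50)*20) = -20 + 5*(-14183 - 50*20) = -20 + 5*(-14183 - 1000) = -20 + 5*(-15183) = -20 - 75915 = -75935)
z + E(-14, -160) = -75935 - 64 = -75999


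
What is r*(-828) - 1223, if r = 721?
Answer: -598211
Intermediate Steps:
r*(-828) - 1223 = 721*(-828) - 1223 = -596988 - 1223 = -598211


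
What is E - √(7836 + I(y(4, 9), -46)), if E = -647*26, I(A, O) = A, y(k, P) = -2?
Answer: -16822 - √7834 ≈ -16911.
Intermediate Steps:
E = -16822
E - √(7836 + I(y(4, 9), -46)) = -16822 - √(7836 - 2) = -16822 - √7834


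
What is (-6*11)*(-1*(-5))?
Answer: -330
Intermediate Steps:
(-6*11)*(-1*(-5)) = -66*5 = -330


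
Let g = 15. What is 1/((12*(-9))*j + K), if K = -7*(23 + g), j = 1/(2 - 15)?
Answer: -13/3350 ≈ -0.0038806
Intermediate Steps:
j = -1/13 (j = 1/(-13) = -1/13 ≈ -0.076923)
K = -266 (K = -7*(23 + 15) = -7*38 = -266)
1/((12*(-9))*j + K) = 1/((12*(-9))*(-1/13) - 266) = 1/(-108*(-1/13) - 266) = 1/(108/13 - 266) = 1/(-3350/13) = -13/3350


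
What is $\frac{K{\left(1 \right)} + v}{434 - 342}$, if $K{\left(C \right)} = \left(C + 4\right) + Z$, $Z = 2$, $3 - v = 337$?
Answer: $- \frac{327}{92} \approx -3.5543$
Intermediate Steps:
$v = -334$ ($v = 3 - 337 = -334$)
$K{\left(C \right)} = 6 + C$ ($K{\left(C \right)} = \left(C + 4\right) + 2 = \left(4 + C\right) + 2 = 6 + C$)
$\frac{K{\left(1 \right)} + v}{434 - 342} = \frac{\left(6 + 1\right) - 334}{434 - 342} = \frac{7 - 334}{92} = \left(-327\right) \frac{1}{92} = - \frac{327}{92}$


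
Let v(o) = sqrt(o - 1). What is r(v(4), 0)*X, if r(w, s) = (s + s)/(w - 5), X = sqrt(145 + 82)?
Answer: 0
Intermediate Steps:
v(o) = sqrt(-1 + o)
X = sqrt(227) ≈ 15.067
r(w, s) = 2*s/(-5 + w) (r(w, s) = (2*s)/(-5 + w) = 2*s/(-5 + w))
r(v(4), 0)*X = (2*0/(-5 + sqrt(-1 + 4)))*sqrt(227) = (2*0/(-5 + sqrt(3)))*sqrt(227) = 0*sqrt(227) = 0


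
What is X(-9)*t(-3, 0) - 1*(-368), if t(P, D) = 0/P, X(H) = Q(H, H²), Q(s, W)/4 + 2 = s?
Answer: 368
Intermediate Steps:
Q(s, W) = -8 + 4*s
X(H) = -8 + 4*H
t(P, D) = 0
X(-9)*t(-3, 0) - 1*(-368) = (-8 + 4*(-9))*0 - 1*(-368) = (-8 - 36)*0 + 368 = -44*0 + 368 = 0 + 368 = 368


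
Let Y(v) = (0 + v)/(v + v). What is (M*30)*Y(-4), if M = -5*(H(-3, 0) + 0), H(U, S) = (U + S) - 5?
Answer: 600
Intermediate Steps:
Y(v) = ½ (Y(v) = v/((2*v)) = v*(1/(2*v)) = ½)
H(U, S) = -5 + S + U (H(U, S) = (S + U) - 5 = -5 + S + U)
M = 40 (M = -5*((-5 + 0 - 3) + 0) = -5*(-8 + 0) = -5*(-8) = 40)
(M*30)*Y(-4) = (40*30)*(½) = 1200*(½) = 600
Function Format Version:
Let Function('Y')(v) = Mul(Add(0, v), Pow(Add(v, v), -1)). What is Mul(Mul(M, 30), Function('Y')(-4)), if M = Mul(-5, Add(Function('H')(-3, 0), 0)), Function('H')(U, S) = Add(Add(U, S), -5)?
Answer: 600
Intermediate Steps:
Function('Y')(v) = Rational(1, 2) (Function('Y')(v) = Mul(v, Pow(Mul(2, v), -1)) = Mul(v, Mul(Rational(1, 2), Pow(v, -1))) = Rational(1, 2))
Function('H')(U, S) = Add(-5, S, U) (Function('H')(U, S) = Add(Add(S, U), -5) = Add(-5, S, U))
M = 40 (M = Mul(-5, Add(Add(-5, 0, -3), 0)) = Mul(-5, Add(-8, 0)) = Mul(-5, -8) = 40)
Mul(Mul(M, 30), Function('Y')(-4)) = Mul(Mul(40, 30), Rational(1, 2)) = Mul(1200, Rational(1, 2)) = 600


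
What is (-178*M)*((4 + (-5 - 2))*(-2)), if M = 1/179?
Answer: -1068/179 ≈ -5.9665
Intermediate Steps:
M = 1/179 ≈ 0.0055866
(-178*M)*((4 + (-5 - 2))*(-2)) = (-178*1/179)*((4 + (-5 - 2))*(-2)) = -178*(4 - 7)*(-2)/179 = -(-534)*(-2)/179 = -178/179*6 = -1068/179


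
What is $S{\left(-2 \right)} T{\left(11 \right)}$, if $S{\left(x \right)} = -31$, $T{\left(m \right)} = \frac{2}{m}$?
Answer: $- \frac{62}{11} \approx -5.6364$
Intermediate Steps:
$S{\left(-2 \right)} T{\left(11 \right)} = - 31 \cdot \frac{2}{11} = - 31 \cdot 2 \cdot \frac{1}{11} = \left(-31\right) \frac{2}{11} = - \frac{62}{11}$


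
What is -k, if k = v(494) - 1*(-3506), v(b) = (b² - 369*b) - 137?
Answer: -65119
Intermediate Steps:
v(b) = -137 + b² - 369*b
k = 65119 (k = (-137 + 494² - 369*494) - 1*(-3506) = (-137 + 244036 - 182286) + 3506 = 61613 + 3506 = 65119)
-k = -1*65119 = -65119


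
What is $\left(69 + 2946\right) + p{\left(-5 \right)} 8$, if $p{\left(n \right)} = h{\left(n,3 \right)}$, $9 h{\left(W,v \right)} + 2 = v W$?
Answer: $\frac{26999}{9} \approx 2999.9$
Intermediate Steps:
$h{\left(W,v \right)} = - \frac{2}{9} + \frac{W v}{9}$ ($h{\left(W,v \right)} = - \frac{2}{9} + \frac{v W}{9} = - \frac{2}{9} + \frac{W v}{9}$)
$p{\left(n \right)} = - \frac{2}{9} + \frac{n}{3}$ ($p{\left(n \right)} = - \frac{2}{9} + \frac{1}{9} n 3 = - \frac{2}{9} + \frac{n}{3}$)
$\left(69 + 2946\right) + p{\left(-5 \right)} 8 = \left(69 + 2946\right) + \left(- \frac{2}{9} + \frac{1}{3} \left(-5\right)\right) 8 = 3015 + \left(- \frac{2}{9} - \frac{5}{3}\right) 8 = 3015 - \frac{136}{9} = \frac{26999}{9}$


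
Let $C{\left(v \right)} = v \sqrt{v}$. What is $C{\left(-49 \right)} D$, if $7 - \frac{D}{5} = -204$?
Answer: $- 361865 i \approx - 3.6187 \cdot 10^{5} i$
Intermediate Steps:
$D = 1055$ ($D = 35 - -1020 = 35 + 1020 = 1055$)
$C{\left(v \right)} = v^{\frac{3}{2}}$
$C{\left(-49 \right)} D = \left(-49\right)^{\frac{3}{2}} \cdot 1055 = - 343 i 1055 = - 361865 i$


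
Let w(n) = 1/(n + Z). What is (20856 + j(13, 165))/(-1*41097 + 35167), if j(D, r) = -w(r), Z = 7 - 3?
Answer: -3524663/1002170 ≈ -3.5170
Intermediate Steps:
Z = 4
w(n) = 1/(4 + n) (w(n) = 1/(n + 4) = 1/(4 + n))
j(D, r) = -1/(4 + r)
(20856 + j(13, 165))/(-1*41097 + 35167) = (20856 - 1/(4 + 165))/(-1*41097 + 35167) = (20856 - 1/169)/(-41097 + 35167) = (20856 - 1*1/169)/(-5930) = (20856 - 1/169)*(-1/5930) = (3524663/169)*(-1/5930) = -3524663/1002170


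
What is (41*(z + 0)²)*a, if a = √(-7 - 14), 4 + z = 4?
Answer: 0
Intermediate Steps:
z = 0 (z = -4 + 4 = 0)
a = I*√21 (a = √(-21) = I*√21 ≈ 4.5826*I)
(41*(z + 0)²)*a = (41*(0 + 0)²)*(I*√21) = (41*0²)*(I*√21) = (41*0)*(I*√21) = 0*(I*√21) = 0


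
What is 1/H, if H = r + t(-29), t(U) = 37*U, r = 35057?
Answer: 1/33984 ≈ 2.9426e-5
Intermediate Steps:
H = 33984 (H = 35057 + 37*(-29) = 35057 - 1073 = 33984)
1/H = 1/33984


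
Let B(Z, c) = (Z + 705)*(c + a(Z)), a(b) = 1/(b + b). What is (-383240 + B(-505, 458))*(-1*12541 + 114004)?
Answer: -2988659630580/101 ≈ -2.9591e+10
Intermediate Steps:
a(b) = 1/(2*b)
B(Z, c) = (705 + Z)*(c + 1/(2*Z)) (B(Z, c) = (Z + 705)*(c + 1/(2*Z)) = (705 + Z)*(c + 1/(2*Z)))
(-383240 + B(-505, 458))*(-1*12541 + 114004) = (-383240 + (1/2 + 705*458 + (705/2)/(-505) - 505*458))*(-1*12541 + 114004) = (-383240 + (1/2 + 322890 + (705/2)*(-1/505) - 231290))*(-12541 + 114004) = (-383240 + (1/2 + 322890 - 141/202 - 231290))*101463 = (-383240 + 9251580/101)*101463 = -29455660/101*101463 = -2988659630580/101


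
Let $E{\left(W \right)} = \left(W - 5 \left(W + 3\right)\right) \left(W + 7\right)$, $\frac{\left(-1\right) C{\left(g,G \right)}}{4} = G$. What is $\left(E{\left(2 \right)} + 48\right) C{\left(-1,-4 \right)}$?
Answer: $-2544$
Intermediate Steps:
$C{\left(g,G \right)} = - 4 G$
$E{\left(W \right)} = \left(-15 - 4 W\right) \left(7 + W\right)$ ($E{\left(W \right)} = \left(W - 5 \left(3 + W\right)\right) \left(7 + W\right) = \left(W - \left(15 + 5 W\right)\right) \left(7 + W\right) = \left(-15 - 4 W\right) \left(7 + W\right)$)
$\left(E{\left(2 \right)} + 48\right) C{\left(-1,-4 \right)} = \left(\left(-105 - 86 - 4 \cdot 2^{2}\right) + 48\right) \left(\left(-4\right) \left(-4\right)\right) = \left(\left(-105 - 86 - 16\right) + 48\right) 16 = \left(-207 + 48\right) 16 = \left(-159\right) 16 = -2544$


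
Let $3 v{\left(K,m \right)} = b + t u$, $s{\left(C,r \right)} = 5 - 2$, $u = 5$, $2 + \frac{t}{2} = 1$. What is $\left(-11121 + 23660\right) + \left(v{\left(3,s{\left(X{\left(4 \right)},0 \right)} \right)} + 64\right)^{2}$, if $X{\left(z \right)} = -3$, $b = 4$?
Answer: $16383$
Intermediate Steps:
$t = -2$ ($t = -4 + 2 \cdot 1 = -4 + 2 = -2$)
$s{\left(C,r \right)} = 3$ ($s{\left(C,r \right)} = 5 - 2 = 3$)
$v{\left(K,m \right)} = -2$ ($v{\left(K,m \right)} = \frac{4 - 10}{3} = \frac{1}{3} \left(-6\right) = -2$)
$\left(-11121 + 23660\right) + \left(v{\left(3,s{\left(X{\left(4 \right)},0 \right)} \right)} + 64\right)^{2} = \left(-11121 + 23660\right) + \left(-2 + 64\right)^{2} = 12539 + 62^{2} = 12539 + 3844 = 16383$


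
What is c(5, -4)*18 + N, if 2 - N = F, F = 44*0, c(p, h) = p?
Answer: 92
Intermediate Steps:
F = 0
N = 2 (N = 2 - 1*0 = 2 + 0 = 2)
c(5, -4)*18 + N = 5*18 + 2 = 90 + 2 = 92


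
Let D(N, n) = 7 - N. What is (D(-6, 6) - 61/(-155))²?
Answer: 4309776/24025 ≈ 179.39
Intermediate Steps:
(D(-6, 6) - 61/(-155))² = ((7 - 1*(-6)) - 61/(-155))² = ((7 + 6) - 61*(-1/155))² = (13 + 61/155)² = (2076/155)² = 4309776/24025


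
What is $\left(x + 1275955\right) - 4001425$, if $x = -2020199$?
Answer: $-4745669$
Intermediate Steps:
$\left(x + 1275955\right) - 4001425 = \left(-2020199 + 1275955\right) - 4001425 = -744244 - 4001425 = -4745669$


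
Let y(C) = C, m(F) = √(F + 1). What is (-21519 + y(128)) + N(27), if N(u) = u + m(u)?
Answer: -21364 + 2*√7 ≈ -21359.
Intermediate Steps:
m(F) = √(1 + F)
N(u) = u + √(1 + u)
(-21519 + y(128)) + N(27) = (-21519 + 128) + (27 + √(1 + 27)) = -21391 + (27 + √28) = -21391 + (27 + 2*√7) = -21364 + 2*√7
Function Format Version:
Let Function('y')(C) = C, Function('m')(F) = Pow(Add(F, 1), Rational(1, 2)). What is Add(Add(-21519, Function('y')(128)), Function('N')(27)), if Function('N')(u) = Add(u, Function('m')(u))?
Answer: Add(-21364, Mul(2, Pow(7, Rational(1, 2)))) ≈ -21359.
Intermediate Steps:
Function('m')(F) = Pow(Add(1, F), Rational(1, 2))
Function('N')(u) = Add(u, Pow(Add(1, u), Rational(1, 2)))
Add(Add(-21519, Function('y')(128)), Function('N')(27)) = Add(Add(-21519, 128), Add(27, Pow(Add(1, 27), Rational(1, 2)))) = Add(-21391, Add(27, Pow(28, Rational(1, 2)))) = Add(-21391, Add(27, Mul(2, Pow(7, Rational(1, 2))))) = Add(-21364, Mul(2, Pow(7, Rational(1, 2))))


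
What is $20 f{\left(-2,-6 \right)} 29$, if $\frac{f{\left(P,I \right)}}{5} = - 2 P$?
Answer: $11600$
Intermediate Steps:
$f{\left(P,I \right)} = - 10 P$ ($f{\left(P,I \right)} = 5 \left(- 2 P\right) = - 10 P$)
$20 f{\left(-2,-6 \right)} 29 = 20 \left(\left(-10\right) \left(-2\right)\right) 29 = 20 \cdot 20 \cdot 29 = 400 \cdot 29 = 11600$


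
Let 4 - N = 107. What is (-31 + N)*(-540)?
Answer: 72360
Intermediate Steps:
N = -103 (N = 4 - 1*107 = 4 - 107 = -103)
(-31 + N)*(-540) = (-31 - 103)*(-540) = -134*(-540) = 72360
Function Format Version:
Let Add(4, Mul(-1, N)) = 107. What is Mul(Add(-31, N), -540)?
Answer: 72360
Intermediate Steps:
N = -103 (N = Add(4, Mul(-1, 107)) = Add(4, -107) = -103)
Mul(Add(-31, N), -540) = Mul(Add(-31, -103), -540) = Mul(-134, -540) = 72360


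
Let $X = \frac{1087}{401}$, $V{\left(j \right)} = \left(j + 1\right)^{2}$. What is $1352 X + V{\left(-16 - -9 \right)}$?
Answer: $\frac{1484060}{401} \approx 3700.9$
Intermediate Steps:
$V{\left(j \right)} = \left(1 + j\right)^{2}$
$X = \frac{1087}{401}$ ($X = 1087 \cdot \frac{1}{401} = \frac{1087}{401} \approx 2.7107$)
$1352 X + V{\left(-16 - -9 \right)} = 1352 \cdot \frac{1087}{401} + \left(1 - 7\right)^{2} = \frac{1469624}{401} + \left(1 + \left(-16 + 9\right)\right)^{2} = \frac{1469624}{401} + \left(1 - 7\right)^{2} = \frac{1469624}{401} + \left(-6\right)^{2} = \frac{1469624}{401} + 36 = \frac{1484060}{401}$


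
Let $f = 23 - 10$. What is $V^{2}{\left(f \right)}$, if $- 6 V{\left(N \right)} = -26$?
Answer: $\frac{169}{9} \approx 18.778$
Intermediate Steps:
$f = 13$ ($f = 23 - 10 = 13$)
$V{\left(N \right)} = \frac{13}{3}$ ($V{\left(N \right)} = \left(- \frac{1}{6}\right) \left(-26\right) = \frac{13}{3}$)
$V^{2}{\left(f \right)} = \left(\frac{13}{3}\right)^{2} = \frac{169}{9}$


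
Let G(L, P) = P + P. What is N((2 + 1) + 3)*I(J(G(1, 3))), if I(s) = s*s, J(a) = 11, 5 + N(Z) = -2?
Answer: -847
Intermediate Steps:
G(L, P) = 2*P
N(Z) = -7 (N(Z) = -5 - 2 = -7)
I(s) = s**2
N((2 + 1) + 3)*I(J(G(1, 3))) = -7*11**2 = -7*121 = -847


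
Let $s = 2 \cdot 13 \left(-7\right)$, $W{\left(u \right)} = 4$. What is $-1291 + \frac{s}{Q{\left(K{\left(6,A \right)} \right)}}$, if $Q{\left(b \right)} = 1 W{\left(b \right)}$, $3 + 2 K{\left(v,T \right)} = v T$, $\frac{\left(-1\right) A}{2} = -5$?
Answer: $- \frac{2673}{2} \approx -1336.5$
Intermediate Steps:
$A = 10$ ($A = \left(-2\right) \left(-5\right) = 10$)
$K{\left(v,T \right)} = - \frac{3}{2} + \frac{T v}{2}$ ($K{\left(v,T \right)} = - \frac{3}{2} + \frac{v T}{2} = - \frac{3}{2} + \frac{T v}{2}$)
$s = -182$ ($s = 26 \left(-7\right) = -182$)
$Q{\left(b \right)} = 4$ ($Q{\left(b \right)} = 1 \cdot 4 = 4$)
$-1291 + \frac{s}{Q{\left(K{\left(6,A \right)} \right)}} = -1291 - \frac{182}{4} = -1291 - \frac{91}{2} = - \frac{2673}{2}$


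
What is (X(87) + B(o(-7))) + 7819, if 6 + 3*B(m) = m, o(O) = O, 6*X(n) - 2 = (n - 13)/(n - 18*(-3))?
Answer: 3305782/423 ≈ 7815.1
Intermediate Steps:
X(n) = ⅓ + (-13 + n)/(6*(54 + n)) (X(n) = ⅓ + ((n - 13)/(n - 18*(-3)))/6 = ⅓ + ((-13 + n)/(n + 54))/6 = ⅓ + ((-13 + n)/(54 + n))/6 = ⅓ + (-13 + n)/(6*(54 + n)))
B(m) = -2 + m/3
(X(87) + B(o(-7))) + 7819 = ((95 + 3*87)/(6*(54 + 87)) + (-2 + (⅓)*(-7))) + 7819 = ((⅙)*(95 + 261)/141 + (-2 - 7/3)) + 7819 = ((⅙)*(1/141)*356 - 13/3) + 7819 = (178/423 - 13/3) + 7819 = -1655/423 + 7819 = 3305782/423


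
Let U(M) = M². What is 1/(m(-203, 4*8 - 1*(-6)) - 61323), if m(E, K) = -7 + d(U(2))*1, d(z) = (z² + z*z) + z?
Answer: -1/61294 ≈ -1.6315e-5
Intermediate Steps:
d(z) = z + 2*z² (d(z) = (z² + z²) + z = 2*z² + z = z + 2*z²)
m(E, K) = 29 (m(E, K) = -7 + (2²*(1 + 2*2²))*1 = -7 + (4*(1 + 2*4))*1 = -7 + (4*(1 + 8))*1 = -7 + (4*9)*1 = -7 + 36*1 = -7 + 36 = 29)
1/(m(-203, 4*8 - 1*(-6)) - 61323) = 1/(29 - 61323) = 1/(-61294) = -1/61294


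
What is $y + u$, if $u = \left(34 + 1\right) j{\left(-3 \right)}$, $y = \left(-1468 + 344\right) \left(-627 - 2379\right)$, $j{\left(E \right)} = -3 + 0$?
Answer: $3378639$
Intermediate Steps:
$j{\left(E \right)} = -3$
$y = 3378744$ ($y = \left(-1124\right) \left(-3006\right) = 3378744$)
$u = -105$ ($u = \left(34 + 1\right) \left(-3\right) = 35 \left(-3\right) = -105$)
$y + u = 3378744 - 105 = 3378639$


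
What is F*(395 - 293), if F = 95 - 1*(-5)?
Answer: 10200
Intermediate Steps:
F = 100 (F = 95 + 5 = 100)
F*(395 - 293) = 100*(395 - 293) = 100*102 = 10200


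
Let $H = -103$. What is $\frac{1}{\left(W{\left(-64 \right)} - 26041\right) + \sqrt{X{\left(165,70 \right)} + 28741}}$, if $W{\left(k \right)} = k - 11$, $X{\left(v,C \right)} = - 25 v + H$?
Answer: $- \frac{26116}{682020943} - \frac{\sqrt{24513}}{682020943} \approx -3.8522 \cdot 10^{-5}$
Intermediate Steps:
$X{\left(v,C \right)} = -103 - 25 v$ ($X{\left(v,C \right)} = - 25 v - 103 = -103 - 25 v$)
$W{\left(k \right)} = -11 + k$
$\frac{1}{\left(W{\left(-64 \right)} - 26041\right) + \sqrt{X{\left(165,70 \right)} + 28741}} = \frac{1}{\left(\left(-11 - 64\right) - 26041\right) + \sqrt{\left(-103 - 4125\right) + 28741}} = \frac{1}{\left(-75 - 26041\right) + \sqrt{\left(-103 - 4125\right) + 28741}} = \frac{1}{-26116 + \sqrt{-4228 + 28741}} = \frac{1}{-26116 + \sqrt{24513}}$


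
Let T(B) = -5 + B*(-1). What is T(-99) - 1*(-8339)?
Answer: 8433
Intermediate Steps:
T(B) = -5 - B
T(-99) - 1*(-8339) = (-5 - 1*(-99)) - 1*(-8339) = (-5 + 99) + 8339 = 94 + 8339 = 8433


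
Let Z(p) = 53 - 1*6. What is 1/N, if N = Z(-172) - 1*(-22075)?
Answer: 1/22122 ≈ 4.5204e-5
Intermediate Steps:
Z(p) = 47 (Z(p) = 53 - 6 = 47)
N = 22122 (N = 47 - 1*(-22075) = 47 + 22075 = 22122)
1/N = 1/22122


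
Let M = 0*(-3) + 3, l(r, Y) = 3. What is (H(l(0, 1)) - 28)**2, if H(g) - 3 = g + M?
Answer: 361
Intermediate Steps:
M = 3 (M = 0 + 3 = 3)
H(g) = 6 + g (H(g) = 3 + (g + 3) = 3 + (3 + g) = 6 + g)
(H(l(0, 1)) - 28)**2 = ((6 + 3) - 28)**2 = (9 - 28)**2 = (-19)**2 = 361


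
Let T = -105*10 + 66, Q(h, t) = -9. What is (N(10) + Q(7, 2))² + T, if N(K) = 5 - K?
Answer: -788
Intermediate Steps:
T = -984 (T = -1050 + 66 = -984)
(N(10) + Q(7, 2))² + T = ((5 - 1*10) - 9)² - 984 = ((5 - 10) - 9)² - 984 = (-5 - 9)² - 984 = (-14)² - 984 = 196 - 984 = -788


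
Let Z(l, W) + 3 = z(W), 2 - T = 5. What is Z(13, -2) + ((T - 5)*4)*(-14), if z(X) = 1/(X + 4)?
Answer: 891/2 ≈ 445.50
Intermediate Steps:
z(X) = 1/(4 + X)
T = -3 (T = 2 - 1*5 = 2 - 5 = -3)
Z(l, W) = -3 + 1/(4 + W)
Z(13, -2) + ((T - 5)*4)*(-14) = (-11 - 3*(-2))/(4 - 2) + ((-3 - 5)*4)*(-14) = (-11 + 6)/2 - 8*4*(-14) = (½)*(-5) - 32*(-14) = -5/2 + 448 = 891/2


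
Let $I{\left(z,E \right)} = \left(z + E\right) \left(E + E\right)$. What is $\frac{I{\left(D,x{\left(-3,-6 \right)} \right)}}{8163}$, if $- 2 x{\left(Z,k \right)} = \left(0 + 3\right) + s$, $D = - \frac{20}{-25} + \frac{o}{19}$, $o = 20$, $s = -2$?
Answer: $- \frac{257}{1550970} \approx -0.0001657$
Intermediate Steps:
$D = \frac{176}{95}$ ($D = - \frac{20}{-25} + \frac{20}{19} = \left(-20\right) \left(- \frac{1}{25}\right) + 20 \cdot \frac{1}{19} = \frac{4}{5} + \frac{20}{19} = \frac{176}{95} \approx 1.8526$)
$x{\left(Z,k \right)} = - \frac{1}{2}$ ($x{\left(Z,k \right)} = - \frac{\left(0 + 3\right) - 2}{2} = - \frac{3 - 2}{2} = \left(- \frac{1}{2}\right) 1 = - \frac{1}{2}$)
$I{\left(z,E \right)} = 2 E \left(E + z\right)$ ($I{\left(z,E \right)} = \left(E + z\right) 2 E = 2 E \left(E + z\right)$)
$\frac{I{\left(D,x{\left(-3,-6 \right)} \right)}}{8163} = \frac{2 \left(- \frac{1}{2}\right) \left(- \frac{1}{2} + \frac{176}{95}\right)}{8163} = 2 \left(- \frac{1}{2}\right) \frac{257}{190} \cdot \frac{1}{8163} = \left(- \frac{257}{190}\right) \frac{1}{8163} = - \frac{257}{1550970}$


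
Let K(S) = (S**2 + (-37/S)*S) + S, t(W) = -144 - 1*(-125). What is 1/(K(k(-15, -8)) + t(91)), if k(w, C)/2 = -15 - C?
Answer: 1/126 ≈ 0.0079365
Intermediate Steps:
k(w, C) = -30 - 2*C (k(w, C) = 2*(-15 - C) = -30 - 2*C)
t(W) = -19 (t(W) = -144 + 125 = -19)
K(S) = -37 + S + S**2 (K(S) = (S**2 - 37) + S = (-37 + S**2) + S = -37 + S + S**2)
1/(K(k(-15, -8)) + t(91)) = 1/((-37 + (-30 - 2*(-8)) + (-30 - 2*(-8))**2) - 19) = 1/((-37 + (-30 + 16) + (-30 + 16)**2) - 19) = 1/((-37 - 14 + (-14)**2) - 19) = 1/((-37 - 14 + 196) - 19) = 1/(145 - 19) = 1/126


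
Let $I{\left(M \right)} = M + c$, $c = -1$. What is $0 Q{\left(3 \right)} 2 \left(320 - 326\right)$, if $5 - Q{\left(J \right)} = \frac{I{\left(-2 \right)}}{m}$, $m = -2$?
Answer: $0$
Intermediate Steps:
$I{\left(M \right)} = -1 + M$ ($I{\left(M \right)} = M - 1 = -1 + M$)
$Q{\left(J \right)} = \frac{7}{2}$ ($Q{\left(J \right)} = 5 - \frac{-1 - 2}{-2} = 5 - \left(-3\right) \left(- \frac{1}{2}\right) = 5 - \frac{3}{2} = \frac{7}{2}$)
$0 Q{\left(3 \right)} 2 \left(320 - 326\right) = 0 \cdot \frac{7}{2} \cdot 2 \left(320 - 326\right) = 0 \cdot 2 \left(-6\right) = 0 \left(-6\right) = 0$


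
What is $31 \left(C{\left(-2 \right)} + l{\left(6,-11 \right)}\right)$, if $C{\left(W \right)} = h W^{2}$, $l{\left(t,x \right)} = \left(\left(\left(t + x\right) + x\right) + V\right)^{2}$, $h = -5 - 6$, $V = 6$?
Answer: $1736$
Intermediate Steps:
$h = -11$
$l{\left(t,x \right)} = \left(6 + t + 2 x\right)^{2}$ ($l{\left(t,x \right)} = \left(\left(\left(t + x\right) + x\right) + 6\right)^{2} = \left(\left(t + 2 x\right) + 6\right)^{2} = \left(6 + t + 2 x\right)^{2}$)
$C{\left(W \right)} = - 11 W^{2}$
$31 \left(C{\left(-2 \right)} + l{\left(6,-11 \right)}\right) = 31 \left(- 11 \left(-2\right)^{2} + \left(6 + 6 + 2 \left(-11\right)\right)^{2}\right) = 31 \left(\left(-11\right) 4 + \left(6 + 6 - 22\right)^{2}\right) = 31 \left(-44 + \left(-10\right)^{2}\right) = 31 \left(-44 + 100\right) = 31 \cdot 56 = 1736$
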